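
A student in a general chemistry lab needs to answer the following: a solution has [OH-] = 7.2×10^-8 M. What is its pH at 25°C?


pOH = -log10([OH-]) = -log10(7.2×10^-8)
= 8 - log10(7.2) = 7.14
pH = 14 - pOH = 14 - 7.14 = 6.86

6.86


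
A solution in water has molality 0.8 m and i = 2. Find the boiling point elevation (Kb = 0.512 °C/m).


ΔTb = Kb × m × i
= 0.512 × 0.8 × 2
= 0.8192 °C

0.8192 °C


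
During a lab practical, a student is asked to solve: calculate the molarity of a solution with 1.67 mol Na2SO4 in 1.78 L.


M = n/V = 1.67/1.78 = 0.938 mol/L

0.938 M


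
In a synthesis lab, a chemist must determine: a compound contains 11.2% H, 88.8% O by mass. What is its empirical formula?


Assume 100 g sample. Moles of each element:
  H: 11.2/1.008 = 11.111 mol
  O: 88.8/16.0 = 5.55 mol
Divide by smallest (5.55):
  H: 11.111/5.55 = 2.0
  O: 5.55/5.55 = 1.0
Empirical formula: H2O

H2O


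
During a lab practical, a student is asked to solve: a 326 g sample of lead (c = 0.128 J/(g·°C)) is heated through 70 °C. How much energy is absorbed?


q = mcΔT = 326 × 0.128 × 70
= 2920.96 J

2920.96 J


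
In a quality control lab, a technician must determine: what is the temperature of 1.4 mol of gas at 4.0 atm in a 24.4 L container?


PV = nRT  (R = 0.08206 L·atm/(mol·K))
T = PV/(nR) = 4.0×24.4/(1.4×0.08206)
= 97.60/0.114884
= 849.55 K

849.55 K


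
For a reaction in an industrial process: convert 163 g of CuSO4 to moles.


M(CuSO4) = 159.62 g/mol
n = mass/M = 163/159.62 = 1.0212 mol

1.0212 mol


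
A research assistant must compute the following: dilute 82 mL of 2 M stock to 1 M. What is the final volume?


C1V1 = C2V2
2 × 82 = 1 × V2
V2 = 164/1 = 164.0 mL

164.0 mL


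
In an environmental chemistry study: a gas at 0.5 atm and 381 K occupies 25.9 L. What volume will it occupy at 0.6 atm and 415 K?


P1V1/T1 = P2V2/T2
V2 = P1V1T2/(T1P2)
= 0.5×25.9×415/(381×0.6)
= 23.509 L

23.509 L


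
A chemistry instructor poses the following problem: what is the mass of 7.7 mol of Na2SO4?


M(Na2SO4) = 142.05 g/mol
mass = n × M = 7.7 × 142.05 = 1093.79 g

1093.79 g


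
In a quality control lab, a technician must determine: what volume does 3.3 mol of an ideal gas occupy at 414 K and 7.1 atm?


PV = nRT  (R = 0.08206 L·atm/(mol·K))
V = nRT/P = 3.3×0.08206×414/7.1
= 15.79 L

15.79 L


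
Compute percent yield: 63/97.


% yield = actual/theoretical × 100
= 63/97 × 100
= 64.95%

64.95%


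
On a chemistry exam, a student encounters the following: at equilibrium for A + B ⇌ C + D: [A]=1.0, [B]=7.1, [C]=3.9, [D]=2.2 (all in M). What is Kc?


Kc = [C][D]/([A][B])
= (3.9^1 × 2.2^1)/(1.0^1 × 7.1^1)
= 8.58/7.1
= 1.208

1.208


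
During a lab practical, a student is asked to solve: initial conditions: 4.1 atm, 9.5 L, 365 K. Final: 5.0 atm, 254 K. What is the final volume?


P1V1/T1 = P2V2/T2
V2 = P1V1T2/(T1P2)
= 4.1×9.5×254/(365×5.0)
= 5.421 L

5.421 L


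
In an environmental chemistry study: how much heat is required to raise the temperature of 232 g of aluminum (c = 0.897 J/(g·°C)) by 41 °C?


q = mcΔT = 232 × 0.897 × 41
= 8532.26 J

8532.26 J


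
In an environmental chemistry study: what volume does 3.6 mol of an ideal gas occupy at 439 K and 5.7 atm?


PV = nRT  (R = 0.08206 L·atm/(mol·K))
V = nRT/P = 3.6×0.08206×439/5.7
= 22.752 L

22.752 L


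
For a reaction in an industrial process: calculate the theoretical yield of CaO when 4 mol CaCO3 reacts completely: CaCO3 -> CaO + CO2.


Mole ratio CaO:CaCO3 = 1:1
n(CaO) = 4 × 1/1 = 4.000 mol
mass = 4.000 × 56.08 = 224.32 g

224.32 g


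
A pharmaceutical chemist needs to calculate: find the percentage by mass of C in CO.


M(CO) = 1×12.01 + 1×16.0 = 28.01 g/mol
Mass of C = 1 × 12.01 = 12.01 g/mol
% C = 12.01/28.01 × 100 = 42.88%

42.88%


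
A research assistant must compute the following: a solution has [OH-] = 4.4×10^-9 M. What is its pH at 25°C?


pOH = -log10([OH-]) = -log10(4.4×10^-9)
= 9 - log10(4.4) = 8.36
pH = 14 - pOH = 14 - 8.36 = 5.64

5.64


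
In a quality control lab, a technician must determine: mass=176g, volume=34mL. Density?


ρ = mass/volume
= 176/34
= 5.176 g/mL

5.176 g/mL


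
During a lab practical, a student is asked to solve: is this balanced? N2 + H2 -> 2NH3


Equation: N2 + H2 -> 2NH3
Check atoms: H: 2≠6, N: 2=2
Not balanced

No, not balanced


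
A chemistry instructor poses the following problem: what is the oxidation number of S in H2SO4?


2(+1) + x + 4(-2) = 0, so x = +6
Oxidation number: +6

+6


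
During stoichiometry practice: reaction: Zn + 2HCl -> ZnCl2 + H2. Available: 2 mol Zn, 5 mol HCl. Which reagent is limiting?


Mole ratio available / coefficient:
  Zn: 2/1 = 2.000
  HCl: 5/2 = 2.500
Smaller ratio is limiting.

Zn


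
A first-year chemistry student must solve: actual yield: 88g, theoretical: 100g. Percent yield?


% yield = actual/theoretical × 100
= 88/100 × 100
= 88.0%

88.0%


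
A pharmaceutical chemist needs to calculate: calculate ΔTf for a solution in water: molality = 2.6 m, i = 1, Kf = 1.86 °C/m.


ΔTf = Kf × m × i
= 1.86 × 2.6 × 1
= 4.836 °C

4.836 °C


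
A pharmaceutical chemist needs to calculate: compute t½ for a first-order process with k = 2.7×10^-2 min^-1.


t½ = ln2/k = 0.693147/(2.7×10^-2 min^-1)
= 25.67 min

25.67 min


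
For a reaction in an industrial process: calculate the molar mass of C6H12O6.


M(C6H12O6) = 6×12.01 + 12×1.008 + 6×16.0
= 72.06 + 12.1 + 96.0
= 180.16 g/mol

180.16 g/mol


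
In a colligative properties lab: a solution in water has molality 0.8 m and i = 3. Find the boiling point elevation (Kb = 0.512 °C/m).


ΔTb = Kb × m × i
= 0.512 × 0.8 × 3
= 1.2288 °C

1.2288 °C


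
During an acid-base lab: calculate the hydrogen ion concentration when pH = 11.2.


[H+] = 10^(-pH) = 10^(-11.2)
= 6.31×10^-12 M

6.31×10^-12 M


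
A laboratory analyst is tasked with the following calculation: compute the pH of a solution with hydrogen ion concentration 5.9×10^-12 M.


pH = -log10([H+]) = -log10(5.9×10^-12)
= 12 - log10(5.9)
= 12 - 0.77
= 11.23

11.23


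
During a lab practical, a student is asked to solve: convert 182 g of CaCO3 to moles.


M(CaCO3) = 100.09 g/mol
n = mass/M = 182/100.09 = 1.8184 mol

1.8184 mol


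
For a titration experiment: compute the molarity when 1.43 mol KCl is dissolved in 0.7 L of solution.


M = n/V = 1.43/0.7 = 2.043 mol/L

2.043 M


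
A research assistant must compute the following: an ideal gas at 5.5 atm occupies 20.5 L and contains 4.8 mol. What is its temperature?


PV = nRT  (R = 0.08206 L·atm/(mol·K))
T = PV/(nR) = 5.5×20.5/(4.8×0.08206)
= 112.75/0.393888
= 286.25 K

286.25 K


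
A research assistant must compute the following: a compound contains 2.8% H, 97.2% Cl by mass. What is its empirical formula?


Assume 100 g sample. Moles of each element:
  H: 2.8/1.008 = 2.778 mol
  Cl: 97.2/35.45 = 2.742 mol
Divide by smallest (2.742):
  H: 2.778/2.742 = 1.01
  Cl: 2.742/2.742 = 1.0
Empirical formula: HCl

HCl


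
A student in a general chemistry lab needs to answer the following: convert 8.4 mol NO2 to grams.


M(NO2) = 46.01 g/mol
mass = n × M = 8.4 × 46.01 = 386.48 g

386.48 g


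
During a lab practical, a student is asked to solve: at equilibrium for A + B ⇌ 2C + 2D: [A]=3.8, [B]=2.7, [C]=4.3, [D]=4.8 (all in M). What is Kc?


Kc = [C]^2[D]^2/([A][B])
= (4.3^2 × 4.8^2)/(3.8^1 × 2.7^1)
= 426.0096/10.26
= 41.52

41.52


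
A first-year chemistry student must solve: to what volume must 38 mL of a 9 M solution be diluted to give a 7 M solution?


C1V1 = C2V2
9 × 38 = 7 × V2
V2 = 342/7 = 48.86 mL

48.86 mL


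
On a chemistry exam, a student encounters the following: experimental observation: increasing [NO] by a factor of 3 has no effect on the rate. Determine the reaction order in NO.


rate ∝ [NO]^n
rate ∝ [NO]^0
Order in NO: 0

0


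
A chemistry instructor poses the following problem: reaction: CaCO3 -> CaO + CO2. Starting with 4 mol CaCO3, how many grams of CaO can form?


Mole ratio CaO:CaCO3 = 1:1
n(CaO) = 4 × 1/1 = 4.000 mol
mass = 4.000 × 56.08 = 224.32 g

224.32 g


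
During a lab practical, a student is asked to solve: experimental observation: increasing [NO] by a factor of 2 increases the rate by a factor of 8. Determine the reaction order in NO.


rate ∝ [NO]^n
2^n = 8 → n = 3
Order in NO: 3

3


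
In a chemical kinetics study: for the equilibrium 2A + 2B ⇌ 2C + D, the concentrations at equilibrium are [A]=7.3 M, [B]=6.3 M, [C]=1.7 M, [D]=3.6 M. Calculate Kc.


Kc = [C]^2[D]/([A]^2[B]^2)
= (1.7^2 × 3.6^1)/(7.3^2 × 6.3^2)
= 10.404/2115.0801
= 0.004919

0.004919


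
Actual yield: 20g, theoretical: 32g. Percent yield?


% yield = actual/theoretical × 100
= 20/32 × 100
= 62.5%

62.5%


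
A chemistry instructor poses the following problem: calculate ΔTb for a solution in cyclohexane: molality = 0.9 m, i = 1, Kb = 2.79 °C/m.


ΔTb = Kb × m × i
= 2.79 × 0.9 × 1
= 2.511 °C

2.511 °C


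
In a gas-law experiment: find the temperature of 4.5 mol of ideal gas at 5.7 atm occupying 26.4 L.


PV = nRT  (R = 0.08206 L·atm/(mol·K))
T = PV/(nR) = 5.7×26.4/(4.5×0.08206)
= 150.48/0.369270
= 407.51 K

407.51 K


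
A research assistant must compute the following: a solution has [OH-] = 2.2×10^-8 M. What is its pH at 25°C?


pOH = -log10([OH-]) = -log10(2.2×10^-8)
= 8 - log10(2.2) = 7.66
pH = 14 - pOH = 14 - 7.66 = 6.34

6.34


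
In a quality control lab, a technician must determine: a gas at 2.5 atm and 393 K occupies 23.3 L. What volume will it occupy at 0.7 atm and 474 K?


P1V1/T1 = P2V2/T2
V2 = P1V1T2/(T1P2)
= 2.5×23.3×474/(393×0.7)
= 100.365 L

100.365 L


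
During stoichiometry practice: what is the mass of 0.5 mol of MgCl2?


M(MgCl2) = 95.21 g/mol
mass = n × M = 0.5 × 95.21 = 47.61 g

47.61 g


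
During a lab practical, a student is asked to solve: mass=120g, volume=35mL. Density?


ρ = mass/volume
= 120/35
= 3.429 g/mL

3.429 g/mL


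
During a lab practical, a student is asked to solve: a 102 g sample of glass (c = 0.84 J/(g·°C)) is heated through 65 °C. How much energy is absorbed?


q = mcΔT = 102 × 0.84 × 65
= 5569.20 J

5569.20 J


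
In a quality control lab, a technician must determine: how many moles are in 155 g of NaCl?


M(NaCl) = 58.44 g/mol
n = mass/M = 155/58.44 = 2.6523 mol

2.6523 mol


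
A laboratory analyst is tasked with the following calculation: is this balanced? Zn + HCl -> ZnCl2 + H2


Equation: Zn + HCl -> ZnCl2 + H2
Check atoms: Cl: 1≠2, H: 1≠2, Zn: 1=1
Not balanced

No, not balanced


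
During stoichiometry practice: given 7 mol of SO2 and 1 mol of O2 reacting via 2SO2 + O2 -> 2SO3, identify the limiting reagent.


Mole ratio available / coefficient:
  SO2: 7/2 = 3.500
  O2: 1/1 = 1.000
Smaller ratio is limiting.

O2


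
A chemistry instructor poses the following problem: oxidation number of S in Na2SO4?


2(+1) + x + 4(-2) = 0, so x = +6
Oxidation number: +6

+6


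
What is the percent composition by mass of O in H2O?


M(H2O) = 2×1.008 + 1×16.0 = 18.016 g/mol
Mass of O = 1 × 16.0 = 16.00 g/mol
% O = 16.00/18.016 × 100 = 88.81%

88.81%


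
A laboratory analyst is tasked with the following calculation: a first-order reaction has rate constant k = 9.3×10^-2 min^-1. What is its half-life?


t½ = ln2/k = 0.693147/(9.3×10^-2 min^-1)
= 7.453 min

7.453 min


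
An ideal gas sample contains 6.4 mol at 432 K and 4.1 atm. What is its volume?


PV = nRT  (R = 0.08206 L·atm/(mol·K))
V = nRT/P = 6.4×0.08206×432/4.1
= 55.336 L

55.336 L


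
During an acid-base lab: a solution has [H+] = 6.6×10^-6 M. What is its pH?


pH = -log10([H+]) = -log10(6.6×10^-6)
= 6 - log10(6.6)
= 6 - 0.82
= 5.18

5.18


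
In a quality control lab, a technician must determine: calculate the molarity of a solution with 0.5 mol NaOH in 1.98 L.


M = n/V = 0.5/1.98 = 0.253 mol/L

0.253 M


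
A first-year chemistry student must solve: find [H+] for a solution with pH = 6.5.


[H+] = 10^(-pH) = 10^(-6.5)
= 3.16×10^-7 M

3.16×10^-7 M


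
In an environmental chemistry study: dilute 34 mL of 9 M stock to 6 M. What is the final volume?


C1V1 = C2V2
9 × 34 = 6 × V2
V2 = 306/6 = 51.0 mL

51.0 mL


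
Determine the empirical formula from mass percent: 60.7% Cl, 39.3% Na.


Assume 100 g sample. Moles of each element:
  Cl: 60.7/35.45 = 1.712 mol
  Na: 39.3/22.99 = 1.709 mol
Divide by smallest (1.709):
  Cl: 1.712/1.709 = 1.0
  Na: 1.709/1.709 = 1.0
Empirical formula: NaCl

NaCl


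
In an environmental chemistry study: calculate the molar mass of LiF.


M(LiF) = 1×6.94 + 1×19.0
= 6.94 + 19.0
= 25.94 g/mol

25.94 g/mol


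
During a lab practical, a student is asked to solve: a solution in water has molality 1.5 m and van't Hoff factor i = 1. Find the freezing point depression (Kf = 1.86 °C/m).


ΔTf = Kf × m × i
= 1.86 × 1.5 × 1
= 2.79 °C

2.79 °C


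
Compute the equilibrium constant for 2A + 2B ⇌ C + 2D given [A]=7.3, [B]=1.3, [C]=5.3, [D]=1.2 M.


Kc = [C][D]^2/([A]^2[B]^2)
= (5.3^1 × 1.2^2)/(7.3^2 × 1.3^2)
= 7.632/90.0601
= 0.08474

0.08474


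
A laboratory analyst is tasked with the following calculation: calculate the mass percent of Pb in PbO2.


M(PbO2) = 1×207.2 + 2×16.0 = 239.20 g/mol
Mass of Pb = 1 × 207.2 = 207.20 g/mol
% Pb = 207.20/239.20 × 100 = 86.62%

86.62%


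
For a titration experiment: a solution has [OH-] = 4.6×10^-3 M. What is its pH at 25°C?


pOH = -log10([OH-]) = -log10(4.6×10^-3)
= 3 - log10(4.6) = 2.34
pH = 14 - pOH = 14 - 2.34 = 11.66

11.66


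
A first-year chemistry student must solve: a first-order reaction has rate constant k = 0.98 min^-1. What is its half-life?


t½ = ln2/k = 0.693147/(0.98 min^-1)
= 0.7073 min

0.7073 min


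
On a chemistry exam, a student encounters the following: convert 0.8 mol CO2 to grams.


M(CO2) = 44.01 g/mol
mass = n × M = 0.8 × 44.01 = 35.21 g

35.21 g


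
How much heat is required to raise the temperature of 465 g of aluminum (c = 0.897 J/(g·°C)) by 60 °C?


q = mcΔT = 465 × 0.897 × 60
= 25026.30 J

25026.30 J


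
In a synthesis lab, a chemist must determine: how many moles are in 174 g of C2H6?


M(C2H6) = 30.07 g/mol
n = mass/M = 174/30.07 = 5.7865 mol

5.7865 mol


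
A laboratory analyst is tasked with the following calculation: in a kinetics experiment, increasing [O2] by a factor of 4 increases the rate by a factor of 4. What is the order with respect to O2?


rate ∝ [O2]^n
4^n = 4 → n = 1
Order in O2: 1

1


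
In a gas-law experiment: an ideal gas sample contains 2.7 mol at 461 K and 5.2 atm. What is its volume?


PV = nRT  (R = 0.08206 L·atm/(mol·K))
V = nRT/P = 2.7×0.08206×461/5.2
= 19.642 L

19.642 L


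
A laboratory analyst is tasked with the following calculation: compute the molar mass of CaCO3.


M(CaCO3) = 1×40.08 + 1×12.01 + 3×16.0
= 40.08 + 12.01 + 48.0
= 100.09 g/mol

100.09 g/mol


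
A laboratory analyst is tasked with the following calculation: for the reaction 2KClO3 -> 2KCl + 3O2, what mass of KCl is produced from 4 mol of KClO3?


Mole ratio KCl:KClO3 = 2:2
n(KCl) = 4 × 2/2 = 4.000 mol
mass = 4.000 × 74.55 = 298.2 g

298.2 g


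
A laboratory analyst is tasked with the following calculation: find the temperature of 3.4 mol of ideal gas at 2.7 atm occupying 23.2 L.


PV = nRT  (R = 0.08206 L·atm/(mol·K))
T = PV/(nR) = 2.7×23.2/(3.4×0.08206)
= 62.64/0.279004
= 224.51 K

224.51 K


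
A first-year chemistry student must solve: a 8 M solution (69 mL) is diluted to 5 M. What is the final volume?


C1V1 = C2V2
8 × 69 = 5 × V2
V2 = 552/5 = 110.4 mL

110.4 mL


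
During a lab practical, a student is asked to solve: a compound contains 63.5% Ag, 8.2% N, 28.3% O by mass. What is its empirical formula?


Assume 100 g sample. Moles of each element:
  Ag: 63.5/107.87 = 0.589 mol
  N: 8.2/14.01 = 0.585 mol
  O: 28.3/16.0 = 1.769 mol
Divide by smallest (0.585):
  Ag: 0.589/0.585 = 1.01
  N: 0.585/0.585 = 1.0
  O: 1.769/0.585 = 3.02
Empirical formula: AgNO3

AgNO3


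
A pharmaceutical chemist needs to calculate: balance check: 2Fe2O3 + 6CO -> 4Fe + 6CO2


Equation: 2Fe2O3 + 6CO -> 4Fe + 6CO2
Check atoms: C: 6=6, Fe: 4=4, O: 12=12
Balanced

Yes, balanced


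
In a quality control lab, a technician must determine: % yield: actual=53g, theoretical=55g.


% yield = actual/theoretical × 100
= 53/55 × 100
= 96.36%

96.36%


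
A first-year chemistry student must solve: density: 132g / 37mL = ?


ρ = mass/volume
= 132/37
= 3.568 g/mL

3.568 g/mL


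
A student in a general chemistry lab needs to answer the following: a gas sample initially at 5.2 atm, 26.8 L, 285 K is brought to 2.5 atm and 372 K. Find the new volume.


P1V1/T1 = P2V2/T2
V2 = P1V1T2/(T1P2)
= 5.2×26.8×372/(285×2.5)
= 72.761 L

72.761 L


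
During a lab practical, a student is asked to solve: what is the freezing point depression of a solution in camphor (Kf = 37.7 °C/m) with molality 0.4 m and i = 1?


ΔTf = Kf × m × i
= 37.7 × 0.4 × 1
= 15.08 °C

15.08 °C


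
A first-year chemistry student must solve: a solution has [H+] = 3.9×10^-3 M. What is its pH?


pH = -log10([H+]) = -log10(3.9×10^-3)
= 3 - log10(3.9)
= 3 - 0.59
= 2.41

2.41


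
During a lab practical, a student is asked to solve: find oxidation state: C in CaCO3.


(+2) + x + 3(-2) = 0, so x = +4
Oxidation number: +4

+4


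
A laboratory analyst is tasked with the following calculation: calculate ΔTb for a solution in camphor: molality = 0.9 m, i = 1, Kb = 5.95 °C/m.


ΔTb = Kb × m × i
= 5.95 × 0.9 × 1
= 5.355 °C

5.355 °C


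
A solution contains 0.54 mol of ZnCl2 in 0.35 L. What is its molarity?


M = n/V = 0.54/0.35 = 1.543 mol/L

1.543 M


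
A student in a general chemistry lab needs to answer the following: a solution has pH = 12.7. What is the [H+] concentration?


[H+] = 10^(-pH) = 10^(-12.7)
= 2.0×10^-13 M

2.0×10^-13 M


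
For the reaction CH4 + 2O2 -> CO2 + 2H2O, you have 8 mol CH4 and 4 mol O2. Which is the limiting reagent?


Mole ratio available / coefficient:
  CH4: 8/1 = 8.000
  O2: 4/2 = 2.000
Smaller ratio is limiting.

O2


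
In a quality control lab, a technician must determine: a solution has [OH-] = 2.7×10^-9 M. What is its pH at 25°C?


pOH = -log10([OH-]) = -log10(2.7×10^-9)
= 9 - log10(2.7) = 8.57
pH = 14 - pOH = 14 - 8.57 = 5.43

5.43


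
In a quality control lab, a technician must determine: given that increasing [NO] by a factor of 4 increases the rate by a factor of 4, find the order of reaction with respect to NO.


rate ∝ [NO]^n
4^n = 4 → n = 1
Order in NO: 1

1


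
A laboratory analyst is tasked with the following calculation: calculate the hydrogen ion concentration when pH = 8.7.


[H+] = 10^(-pH) = 10^(-8.7)
= 2.0×10^-9 M

2.0×10^-9 M


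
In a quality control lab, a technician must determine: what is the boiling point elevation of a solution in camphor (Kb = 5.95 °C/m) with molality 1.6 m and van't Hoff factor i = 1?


ΔTb = Kb × m × i
= 5.95 × 1.6 × 1
= 9.52 °C

9.52 °C


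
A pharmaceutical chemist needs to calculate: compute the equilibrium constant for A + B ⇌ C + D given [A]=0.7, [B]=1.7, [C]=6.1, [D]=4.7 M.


Kc = [C][D]/([A][B])
= (6.1^1 × 4.7^1)/(0.7^1 × 1.7^1)
= 28.67/1.19
= 24.09

24.09


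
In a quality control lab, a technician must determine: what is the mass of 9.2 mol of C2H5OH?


M(C2H5OH) = 46.07 g/mol
mass = n × M = 9.2 × 46.07 = 423.84 g

423.84 g


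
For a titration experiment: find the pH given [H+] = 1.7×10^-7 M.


pH = -log10([H+]) = -log10(1.7×10^-7)
= 7 - log10(1.7)
= 7 - 0.23
= 6.77

6.77


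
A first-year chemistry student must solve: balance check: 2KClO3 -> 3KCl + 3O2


Equation: 2KClO3 -> 3KCl + 3O2
Check atoms: Cl: 2≠3, K: 2≠3, O: 6=6
Not balanced

No, not balanced


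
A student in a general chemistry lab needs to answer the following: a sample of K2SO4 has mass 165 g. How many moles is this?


M(K2SO4) = 174.27 g/mol
n = mass/M = 165/174.27 = 0.9468 mol

0.9468 mol


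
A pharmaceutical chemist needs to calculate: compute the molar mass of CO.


M(CO) = 1×12.01 + 1×16.0
= 12.01 + 16.0
= 28.01 g/mol

28.01 g/mol


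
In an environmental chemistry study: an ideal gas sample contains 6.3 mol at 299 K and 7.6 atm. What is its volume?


PV = nRT  (R = 0.08206 L·atm/(mol·K))
V = nRT/P = 6.3×0.08206×299/7.6
= 20.339 L

20.339 L


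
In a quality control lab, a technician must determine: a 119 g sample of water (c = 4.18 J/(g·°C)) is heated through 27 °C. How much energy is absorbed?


q = mcΔT = 119 × 4.18 × 27
= 13430.34 J

13430.34 J


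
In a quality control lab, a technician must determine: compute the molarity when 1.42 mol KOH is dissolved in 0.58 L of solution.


M = n/V = 1.42/0.58 = 2.448 mol/L

2.448 M


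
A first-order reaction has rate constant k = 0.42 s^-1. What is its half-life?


t½ = ln2/k = 0.693147/(0.42 s^-1)
= 1.650 s

1.650 s


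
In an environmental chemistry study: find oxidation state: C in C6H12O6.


6x + 12(+1) + 6(-2) = 0, so x = +0
Oxidation number: +0

+0


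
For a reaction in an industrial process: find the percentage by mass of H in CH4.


M(CH4) = 1×12.01 + 4×1.008 = 16.042 g/mol
Mass of H = 4 × 1.008 = 4.032 g/mol
% H = 4.032/16.042 × 100 = 25.13%

25.13%


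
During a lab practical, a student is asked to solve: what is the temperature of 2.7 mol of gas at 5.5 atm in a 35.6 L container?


PV = nRT  (R = 0.08206 L·atm/(mol·K))
T = PV/(nR) = 5.5×35.6/(2.7×0.08206)
= 195.80/0.221562
= 883.73 K

883.73 K


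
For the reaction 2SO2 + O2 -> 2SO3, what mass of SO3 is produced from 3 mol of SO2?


Mole ratio SO3:SO2 = 2:2
n(SO3) = 3 × 2/2 = 3.000 mol
mass = 3.000 × 80.07 = 240.21 g

240.21 g


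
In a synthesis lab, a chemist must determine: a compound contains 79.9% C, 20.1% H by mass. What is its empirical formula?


Assume 100 g sample. Moles of each element:
  C: 79.9/12.01 = 6.653 mol
  H: 20.1/1.008 = 19.94 mol
Divide by smallest (6.653):
  C: 6.653/6.653 = 1.0
  H: 19.94/6.653 = 3.0
Empirical formula: CH3

CH3


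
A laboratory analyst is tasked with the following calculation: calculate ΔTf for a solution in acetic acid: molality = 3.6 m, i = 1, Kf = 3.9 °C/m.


ΔTf = Kf × m × i
= 3.9 × 3.6 × 1
= 14.04 °C

14.04 °C


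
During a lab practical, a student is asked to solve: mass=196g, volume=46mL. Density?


ρ = mass/volume
= 196/46
= 4.261 g/mL

4.261 g/mL


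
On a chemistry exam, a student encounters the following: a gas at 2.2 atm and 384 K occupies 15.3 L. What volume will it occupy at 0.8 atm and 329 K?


P1V1/T1 = P2V2/T2
V2 = P1V1T2/(T1P2)
= 2.2×15.3×329/(384×0.8)
= 36.049 L

36.049 L


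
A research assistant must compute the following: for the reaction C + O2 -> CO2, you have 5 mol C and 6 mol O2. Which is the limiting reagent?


Mole ratio available / coefficient:
  C: 5/1 = 5.000
  O2: 6/1 = 6.000
Smaller ratio is limiting.

C


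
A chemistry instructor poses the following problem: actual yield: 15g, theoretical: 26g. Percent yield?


% yield = actual/theoretical × 100
= 15/26 × 100
= 57.69%

57.69%


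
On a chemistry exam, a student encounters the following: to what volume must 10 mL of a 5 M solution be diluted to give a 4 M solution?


C1V1 = C2V2
5 × 10 = 4 × V2
V2 = 50/4 = 12.5 mL

12.5 mL


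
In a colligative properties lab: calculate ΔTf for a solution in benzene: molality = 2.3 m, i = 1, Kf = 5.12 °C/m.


ΔTf = Kf × m × i
= 5.12 × 2.3 × 1
= 11.776 °C

11.776 °C


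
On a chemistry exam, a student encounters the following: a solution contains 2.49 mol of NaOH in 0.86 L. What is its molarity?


M = n/V = 2.49/0.86 = 2.895 mol/L

2.895 M


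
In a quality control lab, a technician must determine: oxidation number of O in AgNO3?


O is usually -2
Oxidation number: -2

-2


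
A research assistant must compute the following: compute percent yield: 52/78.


% yield = actual/theoretical × 100
= 52/78 × 100
= 66.67%

66.67%


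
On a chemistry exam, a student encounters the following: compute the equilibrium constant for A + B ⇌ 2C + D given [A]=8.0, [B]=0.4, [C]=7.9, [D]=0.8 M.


Kc = [C]^2[D]/([A][B])
= (7.9^2 × 0.8^1)/(8.0^1 × 0.4^1)
= 49.928/3.2
= 15.60

15.60


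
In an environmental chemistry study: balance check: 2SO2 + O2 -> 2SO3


Equation: 2SO2 + O2 -> 2SO3
Check atoms: O: 6=6, S: 2=2
Balanced

Yes, balanced


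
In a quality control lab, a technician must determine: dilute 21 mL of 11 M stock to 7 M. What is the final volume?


C1V1 = C2V2
11 × 21 = 7 × V2
V2 = 231/7 = 33.0 mL

33.0 mL


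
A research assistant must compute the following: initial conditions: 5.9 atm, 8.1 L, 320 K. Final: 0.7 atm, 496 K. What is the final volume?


P1V1/T1 = P2V2/T2
V2 = P1V1T2/(T1P2)
= 5.9×8.1×496/(320×0.7)
= 105.821 L

105.821 L


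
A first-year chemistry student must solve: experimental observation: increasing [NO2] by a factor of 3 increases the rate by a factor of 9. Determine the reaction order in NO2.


rate ∝ [NO2]^n
3^n = 9 → n = 2
Order in NO2: 2

2


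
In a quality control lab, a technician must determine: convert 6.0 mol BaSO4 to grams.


M(BaSO4) = 233.4 g/mol
mass = n × M = 6.0 × 233.4 = 1400.40 g

1400.40 g


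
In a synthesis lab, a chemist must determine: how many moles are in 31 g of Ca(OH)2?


M(Ca(OH)2) = 74.1 g/mol
n = mass/M = 31/74.1 = 0.4184 mol

0.4184 mol


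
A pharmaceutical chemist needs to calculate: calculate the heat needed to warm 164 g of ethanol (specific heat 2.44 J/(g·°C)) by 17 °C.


q = mcΔT = 164 × 2.44 × 17
= 6802.72 J

6802.72 J


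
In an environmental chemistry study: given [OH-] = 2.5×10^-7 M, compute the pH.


pOH = -log10([OH-]) = -log10(2.5×10^-7)
= 7 - log10(2.5) = 6.6
pH = 14 - pOH = 14 - 6.6 = 7.4

7.4


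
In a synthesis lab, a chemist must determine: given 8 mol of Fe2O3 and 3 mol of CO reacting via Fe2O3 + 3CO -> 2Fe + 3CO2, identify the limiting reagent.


Mole ratio available / coefficient:
  Fe2O3: 8/1 = 8.000
  CO: 3/3 = 1.000
Smaller ratio is limiting.

CO


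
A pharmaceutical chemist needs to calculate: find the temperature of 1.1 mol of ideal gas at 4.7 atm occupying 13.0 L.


PV = nRT  (R = 0.08206 L·atm/(mol·K))
T = PV/(nR) = 4.7×13.0/(1.1×0.08206)
= 61.10/0.090266
= 676.89 K

676.89 K


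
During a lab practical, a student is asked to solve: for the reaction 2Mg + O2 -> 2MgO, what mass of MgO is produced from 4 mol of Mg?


Mole ratio MgO:Mg = 2:2
n(MgO) = 4 × 2/2 = 4.000 mol
mass = 4.000 × 40.31 = 161.24 g

161.24 g


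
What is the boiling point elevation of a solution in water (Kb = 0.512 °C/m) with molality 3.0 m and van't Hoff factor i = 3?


ΔTb = Kb × m × i
= 0.512 × 3.0 × 3
= 4.608 °C

4.608 °C


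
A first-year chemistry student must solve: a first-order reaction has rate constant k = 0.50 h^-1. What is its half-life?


t½ = ln2/k = 0.693147/(0.50 h^-1)
= 1.386 h

1.386 h


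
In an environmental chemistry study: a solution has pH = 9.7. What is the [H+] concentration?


[H+] = 10^(-pH) = 10^(-9.7)
= 2.0×10^-10 M

2.0×10^-10 M


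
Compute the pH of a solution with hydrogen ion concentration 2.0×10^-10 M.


pH = -log10([H+]) = -log10(2.0×10^-10)
= 10 - log10(2.0)
= 10 - 0.3
= 9.7

9.7


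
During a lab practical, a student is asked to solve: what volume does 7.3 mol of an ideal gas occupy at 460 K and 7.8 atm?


PV = nRT  (R = 0.08206 L·atm/(mol·K))
V = nRT/P = 7.3×0.08206×460/7.8
= 35.328 L

35.328 L


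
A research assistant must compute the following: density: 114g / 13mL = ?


ρ = mass/volume
= 114/13
= 8.769 g/mL

8.769 g/mL


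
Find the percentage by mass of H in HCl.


M(HCl) = 1×1.008 + 1×35.45 = 36.458 g/mol
Mass of H = 1 × 1.008 = 1.008 g/mol
% H = 1.008/36.458 × 100 = 2.76%

2.76%


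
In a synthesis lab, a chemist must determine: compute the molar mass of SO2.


M(SO2) = 1×32.07 + 2×16.0
= 32.07 + 32.0
= 64.07 g/mol

64.07 g/mol


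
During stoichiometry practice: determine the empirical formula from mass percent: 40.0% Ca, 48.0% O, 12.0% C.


Assume 100 g sample. Moles of each element:
  Ca: 40.0/40.08 = 0.998 mol
  O: 48.0/16.0 = 3.0 mol
  C: 12.0/12.01 = 0.999 mol
Divide by smallest (0.998):
  Ca: 0.998/0.998 = 1.0
  O: 3.0/0.998 = 3.01
  C: 0.999/0.998 = 1.0
Empirical formula: CaCO3

CaCO3


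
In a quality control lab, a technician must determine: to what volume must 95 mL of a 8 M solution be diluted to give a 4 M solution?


C1V1 = C2V2
8 × 95 = 4 × V2
V2 = 760/4 = 190.0 mL

190.0 mL


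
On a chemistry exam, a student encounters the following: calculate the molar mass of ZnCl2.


M(ZnCl2) = 1×65.38 + 2×35.45
= 65.38 + 70.9
= 136.28 g/mol

136.28 g/mol


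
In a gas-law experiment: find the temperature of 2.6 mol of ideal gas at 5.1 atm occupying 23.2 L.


PV = nRT  (R = 0.08206 L·atm/(mol·K))
T = PV/(nR) = 5.1×23.2/(2.6×0.08206)
= 118.32/0.213356
= 554.57 K

554.57 K


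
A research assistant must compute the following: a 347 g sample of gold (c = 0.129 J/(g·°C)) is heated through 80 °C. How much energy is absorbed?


q = mcΔT = 347 × 0.129 × 80
= 3581.04 J

3581.04 J


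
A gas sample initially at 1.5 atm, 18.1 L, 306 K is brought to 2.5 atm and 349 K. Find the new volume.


P1V1/T1 = P2V2/T2
V2 = P1V1T2/(T1P2)
= 1.5×18.1×349/(306×2.5)
= 12.386 L

12.386 L


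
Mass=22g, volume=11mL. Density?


ρ = mass/volume
= 22/11
= 2.0 g/mL

2.0 g/mL


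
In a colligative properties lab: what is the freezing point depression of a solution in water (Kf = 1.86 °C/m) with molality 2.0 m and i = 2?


ΔTf = Kf × m × i
= 1.86 × 2.0 × 2
= 7.44 °C

7.44 °C


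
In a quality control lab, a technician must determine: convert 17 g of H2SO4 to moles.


M(H2SO4) = 98.09 g/mol
n = mass/M = 17/98.09 = 0.1733 mol

0.1733 mol


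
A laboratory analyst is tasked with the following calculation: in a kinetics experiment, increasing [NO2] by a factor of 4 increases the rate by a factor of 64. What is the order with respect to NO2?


rate ∝ [NO2]^n
4^n = 64 → n = 3
Order in NO2: 3

3


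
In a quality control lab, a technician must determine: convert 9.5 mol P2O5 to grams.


M(P2O5) = 141.94 g/mol
mass = n × M = 9.5 × 141.94 = 1348.43 g

1348.43 g


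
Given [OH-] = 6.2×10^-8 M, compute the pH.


pOH = -log10([OH-]) = -log10(6.2×10^-8)
= 8 - log10(6.2) = 7.21
pH = 14 - pOH = 14 - 7.21 = 6.79

6.79


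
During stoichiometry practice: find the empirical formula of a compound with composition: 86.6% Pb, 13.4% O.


Assume 100 g sample. Moles of each element:
  Pb: 86.6/207.2 = 0.418 mol
  O: 13.4/16.0 = 0.838 mol
Divide by smallest (0.418):
  Pb: 0.418/0.418 = 1.0
  O: 0.838/0.418 = 2.0
Empirical formula: PbO2

PbO2


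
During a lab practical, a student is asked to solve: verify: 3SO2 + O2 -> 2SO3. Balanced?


Equation: 3SO2 + O2 -> 2SO3
Check atoms: O: 8≠6, S: 3≠2
Not balanced

No, not balanced


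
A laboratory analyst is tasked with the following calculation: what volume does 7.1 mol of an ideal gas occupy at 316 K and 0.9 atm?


PV = nRT  (R = 0.08206 L·atm/(mol·K))
V = nRT/P = 7.1×0.08206×316/0.9
= 204.566 L

204.566 L


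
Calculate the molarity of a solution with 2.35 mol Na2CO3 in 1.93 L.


M = n/V = 2.35/1.93 = 1.218 mol/L

1.218 M


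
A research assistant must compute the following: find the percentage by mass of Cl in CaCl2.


M(CaCl2) = 1×40.08 + 2×35.45 = 110.98 g/mol
Mass of Cl = 2 × 35.45 = 70.90 g/mol
% Cl = 70.90/110.98 × 100 = 63.89%

63.89%


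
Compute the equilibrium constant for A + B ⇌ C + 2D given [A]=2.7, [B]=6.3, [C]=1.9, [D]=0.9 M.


Kc = [C][D]^2/([A][B])
= (1.9^1 × 0.9^2)/(2.7^1 × 6.3^1)
= 1.539/17.01
= 0.09048

0.09048


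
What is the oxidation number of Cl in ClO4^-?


x + 4(-2) = -1, so x = +7
Oxidation number: +7

+7


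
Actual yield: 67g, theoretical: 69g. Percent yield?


% yield = actual/theoretical × 100
= 67/69 × 100
= 97.1%

97.1%


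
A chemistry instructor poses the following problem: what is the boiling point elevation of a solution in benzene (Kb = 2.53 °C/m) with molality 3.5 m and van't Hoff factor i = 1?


ΔTb = Kb × m × i
= 2.53 × 3.5 × 1
= 8.855 °C

8.855 °C


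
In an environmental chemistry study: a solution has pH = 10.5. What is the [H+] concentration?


[H+] = 10^(-pH) = 10^(-10.5)
= 3.16×10^-11 M

3.16×10^-11 M


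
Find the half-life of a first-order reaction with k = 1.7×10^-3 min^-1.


t½ = ln2/k = 0.693147/(1.7×10^-3 min^-1)
= 407.7 min

407.7 min


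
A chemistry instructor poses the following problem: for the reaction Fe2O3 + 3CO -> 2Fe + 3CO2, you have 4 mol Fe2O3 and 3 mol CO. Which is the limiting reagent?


Mole ratio available / coefficient:
  Fe2O3: 4/1 = 4.000
  CO: 3/3 = 1.000
Smaller ratio is limiting.

CO


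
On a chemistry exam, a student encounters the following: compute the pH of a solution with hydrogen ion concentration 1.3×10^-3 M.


pH = -log10([H+]) = -log10(1.3×10^-3)
= 3 - log10(1.3)
= 3 - 0.11
= 2.89

2.89


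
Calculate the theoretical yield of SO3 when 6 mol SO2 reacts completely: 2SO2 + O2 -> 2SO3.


Mole ratio SO3:SO2 = 2:2
n(SO3) = 6 × 2/2 = 6.000 mol
mass = 6.000 × 80.07 = 480.42 g

480.42 g


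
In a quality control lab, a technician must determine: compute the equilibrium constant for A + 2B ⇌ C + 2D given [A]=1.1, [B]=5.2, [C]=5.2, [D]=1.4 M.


Kc = [C][D]^2/([A][B]^2)
= (5.2^1 × 1.4^2)/(1.1^1 × 5.2^2)
= 10.192/29.744
= 0.3427

0.3427


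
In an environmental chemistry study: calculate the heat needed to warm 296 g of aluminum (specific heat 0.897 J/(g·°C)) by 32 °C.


q = mcΔT = 296 × 0.897 × 32
= 8496.38 J

8496.38 J


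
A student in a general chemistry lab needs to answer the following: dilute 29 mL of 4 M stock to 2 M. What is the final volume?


C1V1 = C2V2
4 × 29 = 2 × V2
V2 = 116/2 = 58.0 mL

58.0 mL


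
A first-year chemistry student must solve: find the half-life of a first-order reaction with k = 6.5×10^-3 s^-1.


t½ = ln2/k = 0.693147/(6.5×10^-3 s^-1)
= 106.6 s

106.6 s


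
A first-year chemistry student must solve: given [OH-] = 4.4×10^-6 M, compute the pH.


pOH = -log10([OH-]) = -log10(4.4×10^-6)
= 6 - log10(4.4) = 5.36
pH = 14 - pOH = 14 - 5.36 = 8.64

8.64


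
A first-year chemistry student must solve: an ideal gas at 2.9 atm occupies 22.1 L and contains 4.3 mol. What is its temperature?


PV = nRT  (R = 0.08206 L·atm/(mol·K))
T = PV/(nR) = 2.9×22.1/(4.3×0.08206)
= 64.09/0.352858
= 181.63 K

181.63 K


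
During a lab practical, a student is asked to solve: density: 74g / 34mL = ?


ρ = mass/volume
= 74/34
= 2.176 g/mL

2.176 g/mL


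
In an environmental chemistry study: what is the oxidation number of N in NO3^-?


x + 3(-2) = -1, so x = +5
Oxidation number: +5

+5


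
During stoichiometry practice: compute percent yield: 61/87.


% yield = actual/theoretical × 100
= 61/87 × 100
= 70.11%

70.11%


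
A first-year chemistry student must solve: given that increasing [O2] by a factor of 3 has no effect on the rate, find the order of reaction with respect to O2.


rate ∝ [O2]^n
rate ∝ [O2]^0
Order in O2: 0

0


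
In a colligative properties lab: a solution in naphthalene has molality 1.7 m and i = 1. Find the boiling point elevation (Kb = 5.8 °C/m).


ΔTb = Kb × m × i
= 5.8 × 1.7 × 1
= 9.86 °C

9.86 °C


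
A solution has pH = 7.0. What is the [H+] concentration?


[H+] = 10^(-pH) = 10^(-7.0)
= 1.0×10^-7 M

1.0×10^-7 M


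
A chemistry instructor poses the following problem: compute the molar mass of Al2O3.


M(Al2O3) = 2×26.98 + 3×16.0
= 53.96 + 48.0
= 101.96 g/mol

101.96 g/mol


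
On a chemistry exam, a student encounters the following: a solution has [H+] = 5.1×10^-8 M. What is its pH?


pH = -log10([H+]) = -log10(5.1×10^-8)
= 8 - log10(5.1)
= 8 - 0.71
= 7.29

7.29


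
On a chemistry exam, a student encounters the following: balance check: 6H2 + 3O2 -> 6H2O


Equation: 6H2 + 3O2 -> 6H2O
Check atoms: H: 12=12, O: 6=6
Balanced

Yes, balanced


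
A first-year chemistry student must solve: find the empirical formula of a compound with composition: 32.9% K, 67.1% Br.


Assume 100 g sample. Moles of each element:
  K: 32.9/39.1 = 0.841 mol
  Br: 67.1/79.9 = 0.84 mol
Divide by smallest (0.84):
  K: 0.841/0.84 = 1.0
  Br: 0.84/0.84 = 1.0
Empirical formula: KBr

KBr


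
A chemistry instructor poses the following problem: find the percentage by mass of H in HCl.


M(HCl) = 1×1.008 + 1×35.45 = 36.458 g/mol
Mass of H = 1 × 1.008 = 1.008 g/mol
% H = 1.008/36.458 × 100 = 2.76%

2.76%


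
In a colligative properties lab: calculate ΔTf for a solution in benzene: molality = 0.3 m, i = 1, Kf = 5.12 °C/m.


ΔTf = Kf × m × i
= 5.12 × 0.3 × 1
= 1.536 °C

1.536 °C


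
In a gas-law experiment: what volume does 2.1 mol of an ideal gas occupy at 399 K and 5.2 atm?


PV = nRT  (R = 0.08206 L·atm/(mol·K))
V = nRT/P = 2.1×0.08206×399/5.2
= 13.223 L

13.223 L


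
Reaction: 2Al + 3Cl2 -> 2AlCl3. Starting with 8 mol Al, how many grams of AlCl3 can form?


Mole ratio AlCl3:Al = 2:2
n(AlCl3) = 8 × 2/2 = 8.000 mol
mass = 8.000 × 133.33 = 1066.64 g

1066.64 g


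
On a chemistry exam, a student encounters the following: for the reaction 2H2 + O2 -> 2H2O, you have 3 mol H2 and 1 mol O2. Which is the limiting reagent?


Mole ratio available / coefficient:
  H2: 3/2 = 1.500
  O2: 1/1 = 1.000
Smaller ratio is limiting.

O2


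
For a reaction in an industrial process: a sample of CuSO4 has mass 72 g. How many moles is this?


M(CuSO4) = 159.62 g/mol
n = mass/M = 72/159.62 = 0.4511 mol

0.4511 mol


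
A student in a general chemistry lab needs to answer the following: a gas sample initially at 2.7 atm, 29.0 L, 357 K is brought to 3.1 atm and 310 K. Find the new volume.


P1V1/T1 = P2V2/T2
V2 = P1V1T2/(T1P2)
= 2.7×29.0×310/(357×3.1)
= 21.933 L

21.933 L


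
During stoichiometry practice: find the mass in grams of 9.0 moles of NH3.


M(NH3) = 17.03 g/mol
mass = n × M = 9.0 × 17.03 = 153.27 g

153.27 g


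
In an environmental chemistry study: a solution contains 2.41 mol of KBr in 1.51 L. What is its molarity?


M = n/V = 2.41/1.51 = 1.596 mol/L

1.596 M


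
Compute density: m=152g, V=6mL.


ρ = mass/volume
= 152/6
= 25.333 g/mL

25.333 g/mL


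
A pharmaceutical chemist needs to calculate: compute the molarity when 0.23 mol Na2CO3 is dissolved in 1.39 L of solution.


M = n/V = 0.23/1.39 = 0.165 mol/L

0.165 M


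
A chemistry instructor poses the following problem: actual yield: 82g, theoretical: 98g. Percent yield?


% yield = actual/theoretical × 100
= 82/98 × 100
= 83.67%

83.67%


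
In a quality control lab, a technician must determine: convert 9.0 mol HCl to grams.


M(HCl) = 36.46 g/mol
mass = n × M = 9.0 × 36.46 = 328.14 g

328.14 g


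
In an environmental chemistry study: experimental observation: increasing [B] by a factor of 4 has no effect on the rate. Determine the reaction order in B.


rate ∝ [B]^n
rate ∝ [B]^0
Order in B: 0

0
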